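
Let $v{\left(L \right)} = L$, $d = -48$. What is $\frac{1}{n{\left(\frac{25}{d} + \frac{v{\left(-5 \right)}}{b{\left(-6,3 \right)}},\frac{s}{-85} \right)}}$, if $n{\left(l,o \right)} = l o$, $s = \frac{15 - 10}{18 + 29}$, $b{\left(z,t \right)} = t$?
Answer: $\frac{12784}{35} \approx 365.26$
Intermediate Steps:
$s = \frac{5}{47} \approx 0.10638$
$\frac{1}{n{\left(\frac{25}{d} + \frac{v{\left(-5 \right)}}{b{\left(-6,3 \right)}},\frac{s}{-85} \right)}} = \frac{1}{\left(\frac{25}{-48} - \frac{5}{3}\right) \frac{5}{47 \left(-85\right)}} = \frac{1}{\left(25 \left(- \frac{1}{48}\right) - \frac{5}{3}\right) \frac{5}{47} \left(- \frac{1}{85}\right)} = \frac{1}{\left(- \frac{25}{48} - \frac{5}{3}\right) \left(- \frac{1}{799}\right)} = \frac{1}{\left(- \frac{35}{16}\right) \left(- \frac{1}{799}\right)} = \frac{1}{\frac{35}{12784}} = \frac{12784}{35}$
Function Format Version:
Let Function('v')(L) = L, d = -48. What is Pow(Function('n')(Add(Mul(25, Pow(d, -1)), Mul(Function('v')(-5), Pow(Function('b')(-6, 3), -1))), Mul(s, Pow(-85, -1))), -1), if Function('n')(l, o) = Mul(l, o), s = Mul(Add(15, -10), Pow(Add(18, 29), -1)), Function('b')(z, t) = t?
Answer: Rational(12784, 35) ≈ 365.26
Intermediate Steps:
s = Rational(5, 47) (s = Mul(5, Pow(47, -1)) = Mul(5, Rational(1, 47)) = Rational(5, 47) ≈ 0.10638)
Pow(Function('n')(Add(Mul(25, Pow(d, -1)), Mul(Function('v')(-5), Pow(Function('b')(-6, 3), -1))), Mul(s, Pow(-85, -1))), -1) = Pow(Mul(Add(Mul(25, Pow(-48, -1)), Mul(-5, Pow(3, -1))), Mul(Rational(5, 47), Pow(-85, -1))), -1) = Pow(Mul(Add(Mul(25, Rational(-1, 48)), Mul(-5, Rational(1, 3))), Mul(Rational(5, 47), Rational(-1, 85))), -1) = Pow(Mul(Add(Rational(-25, 48), Rational(-5, 3)), Rational(-1, 799)), -1) = Pow(Mul(Rational(-35, 16), Rational(-1, 799)), -1) = Pow(Rational(35, 12784), -1) = Rational(12784, 35)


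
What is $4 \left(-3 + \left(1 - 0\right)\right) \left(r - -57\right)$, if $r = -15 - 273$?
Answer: $1848$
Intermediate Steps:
$r = -288$
$4 \left(-3 + \left(1 - 0\right)\right) \left(r - -57\right) = 4 \left(-3 + \left(1 - 0\right)\right) \left(-288 - -57\right) = 4 \left(-3 + \left(1 + 0\right)\right) \left(-288 + 57\right) = 4 \left(-3 + 1\right) \left(-231\right) = 4 \left(-2\right) \left(-231\right) = \left(-8\right) \left(-231\right) = 1848$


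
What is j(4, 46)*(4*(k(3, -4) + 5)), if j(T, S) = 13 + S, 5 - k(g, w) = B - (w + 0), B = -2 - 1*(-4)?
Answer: 944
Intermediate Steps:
B = 2 (B = -2 + 4 = 2)
k(g, w) = 3 + w (k(g, w) = 5 - (2 - (w + 0)) = 5 - (2 - w) = 5 + (-2 + w) = 3 + w)
j(4, 46)*(4*(k(3, -4) + 5)) = (13 + 46)*(4*((3 - 4) + 5)) = 59*(4*(-1 + 5)) = 59*(4*4) = 59*16 = 944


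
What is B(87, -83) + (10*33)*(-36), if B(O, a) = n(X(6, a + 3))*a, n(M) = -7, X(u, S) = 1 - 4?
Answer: -11299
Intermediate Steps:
X(u, S) = -3
B(O, a) = -7*a
B(87, -83) + (10*33)*(-36) = -7*(-83) + (10*33)*(-36) = 581 + 330*(-36) = 581 - 11880 = -11299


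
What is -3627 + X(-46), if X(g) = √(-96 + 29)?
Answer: -3627 + I*√67 ≈ -3627.0 + 8.1853*I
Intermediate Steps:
X(g) = I*√67 (X(g) = √(-67) = I*√67)
-3627 + X(-46) = -3627 + I*√67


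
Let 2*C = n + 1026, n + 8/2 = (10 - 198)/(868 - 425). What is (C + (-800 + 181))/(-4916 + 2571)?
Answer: 47938/1038835 ≈ 0.046146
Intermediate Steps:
n = -1960/443 (n = -4 + (10 - 198)/(868 - 425) = -4 - 188/443 = -1960/443 ≈ -4.4244)
C = 226279/443 (C = (-1960/443 + 1026)/2 = (1/2)*(452558/443) = 226279/443 ≈ 510.79)
(C + (-800 + 181))/(-4916 + 2571) = (226279/443 + (-800 + 181))/(-4916 + 2571) = (226279/443 - 619)/(-2345) = -47938/443*(-1/2345) = 47938/1038835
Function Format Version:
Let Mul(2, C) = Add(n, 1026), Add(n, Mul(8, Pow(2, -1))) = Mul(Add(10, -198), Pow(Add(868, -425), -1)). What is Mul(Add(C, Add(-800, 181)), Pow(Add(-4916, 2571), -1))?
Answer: Rational(47938, 1038835) ≈ 0.046146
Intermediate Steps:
n = Rational(-1960, 443) (n = Add(-4, Mul(Add(10, -198), Pow(Add(868, -425), -1))) = Add(-4, Mul(-188, Pow(443, -1))) = Add(-4, Mul(-188, Rational(1, 443))) = Add(-4, Rational(-188, 443)) = Rational(-1960, 443) ≈ -4.4244)
C = Rational(226279, 443) (C = Mul(Rational(1, 2), Add(Rational(-1960, 443), 1026)) = Mul(Rational(1, 2), Rational(452558, 443)) = Rational(226279, 443) ≈ 510.79)
Mul(Add(C, Add(-800, 181)), Pow(Add(-4916, 2571), -1)) = Mul(Add(Rational(226279, 443), Add(-800, 181)), Pow(Add(-4916, 2571), -1)) = Mul(Add(Rational(226279, 443), -619), Pow(-2345, -1)) = Mul(Rational(-47938, 443), Rational(-1, 2345)) = Rational(47938, 1038835)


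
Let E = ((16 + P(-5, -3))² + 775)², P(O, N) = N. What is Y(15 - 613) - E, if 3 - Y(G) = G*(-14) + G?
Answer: -898907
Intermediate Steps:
Y(G) = 3 + 13*G (Y(G) = 3 - (G*(-14) + G) = 3 - (-14*G + G) = 3 - (-13)*G = 3 + 13*G)
E = 891136 (E = ((16 - 3)² + 775)² = (13² + 775)² = (169 + 775)² = 944² = 891136)
Y(15 - 613) - E = (3 + 13*(15 - 613)) - 1*891136 = (3 + 13*(-598)) - 891136 = (3 - 7774) - 891136 = -7771 - 891136 = -898907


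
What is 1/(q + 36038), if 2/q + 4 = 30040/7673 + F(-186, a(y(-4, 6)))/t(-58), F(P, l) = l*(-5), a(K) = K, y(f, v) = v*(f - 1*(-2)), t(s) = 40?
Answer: 21715/782595862 ≈ 2.7747e-5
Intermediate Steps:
y(f, v) = v*(2 + f) (y(f, v) = v*(f + 2) = v*(2 + f))
F(P, l) = -5*l
q = 30692/21715 (q = 2/(-4 + (30040/7673 - 30*(2 - 4)/40)) = 2/(-4 + (30040*(1/7673) - 30*(-2)*(1/40))) = 2/(-4 + (30040/7673 - 5*(-12)*(1/40))) = 2/(-4 + (30040/7673 + 60*(1/40))) = 2/(-4 + (30040/7673 + 3/2)) = 2/(-4 + 83099/15346) = 2/(21715/15346) = 2*(15346/21715) = 30692/21715 ≈ 1.4134)
1/(q + 36038) = 1/(30692/21715 + 36038) = 1/(782595862/21715) = 21715/782595862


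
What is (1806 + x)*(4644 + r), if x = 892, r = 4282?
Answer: 24082348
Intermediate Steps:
(1806 + x)*(4644 + r) = (1806 + 892)*(4644 + 4282) = 2698*8926 = 24082348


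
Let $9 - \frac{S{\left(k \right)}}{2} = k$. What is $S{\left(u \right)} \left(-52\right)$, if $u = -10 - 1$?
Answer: $-2080$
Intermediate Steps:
$u = -11$
$S{\left(k \right)} = 18 - 2 k$
$S{\left(u \right)} \left(-52\right) = \left(18 - -22\right) \left(-52\right) = \left(18 + 22\right) \left(-52\right) = 40 \left(-52\right) = -2080$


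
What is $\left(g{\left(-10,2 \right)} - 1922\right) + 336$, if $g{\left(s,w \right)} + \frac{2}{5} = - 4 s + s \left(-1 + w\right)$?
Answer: $- \frac{7782}{5} \approx -1556.4$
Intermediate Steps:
$g{\left(s,w \right)} = - \frac{2}{5} - 4 s + s \left(-1 + w\right)$ ($g{\left(s,w \right)} = - \frac{2}{5} + \left(- 4 s + s \left(-1 + w\right)\right) = - \frac{2}{5} - 4 s + s \left(-1 + w\right)$)
$\left(g{\left(-10,2 \right)} - 1922\right) + 336 = \left(\left(- \frac{2}{5} - -50 - 20\right) - 1922\right) + 336 = \left(\left(- \frac{2}{5} + 50 - 20\right) - 1922\right) + 336 = \left(\frac{148}{5} - 1922\right) + 336 = - \frac{9462}{5} + 336 = - \frac{7782}{5}$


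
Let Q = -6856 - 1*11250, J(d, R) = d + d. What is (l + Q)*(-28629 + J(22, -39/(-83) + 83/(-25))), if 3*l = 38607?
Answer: 149699645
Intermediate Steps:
l = 12869 (l = (1/3)*38607 = 12869)
J(d, R) = 2*d
Q = -18106 (Q = -6856 - 11250 = -18106)
(l + Q)*(-28629 + J(22, -39/(-83) + 83/(-25))) = (12869 - 18106)*(-28629 + 2*22) = -5237*(-28629 + 44) = -5237*(-28585) = 149699645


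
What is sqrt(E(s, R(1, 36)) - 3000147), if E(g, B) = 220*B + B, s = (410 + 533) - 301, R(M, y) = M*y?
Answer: I*sqrt(2992191) ≈ 1729.8*I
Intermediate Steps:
s = 642 (s = 943 - 301 = 642)
E(g, B) = 221*B
sqrt(E(s, R(1, 36)) - 3000147) = sqrt(221*(1*36) - 3000147) = sqrt(221*36 - 3000147) = sqrt(7956 - 3000147) = sqrt(-2992191) = I*sqrt(2992191)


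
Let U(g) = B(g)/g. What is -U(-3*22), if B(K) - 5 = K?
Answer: -61/66 ≈ -0.92424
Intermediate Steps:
B(K) = 5 + K
U(g) = (5 + g)/g
-U(-3*22) = -(5 - 3*22)/((-3*22)) = -(5 - 66)/(-66) = -(-1)*(-61)/66 = -1*61/66 = -61/66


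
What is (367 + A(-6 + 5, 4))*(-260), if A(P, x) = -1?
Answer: -95160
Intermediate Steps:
(367 + A(-6 + 5, 4))*(-260) = (367 - 1)*(-260) = 366*(-260) = -95160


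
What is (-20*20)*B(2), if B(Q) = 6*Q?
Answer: -4800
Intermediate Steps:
(-20*20)*B(2) = (-20*20)*(6*2) = -400*12 = -4800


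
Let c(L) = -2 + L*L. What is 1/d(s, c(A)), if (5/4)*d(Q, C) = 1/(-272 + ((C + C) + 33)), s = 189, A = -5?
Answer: -965/4 ≈ -241.25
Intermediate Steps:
c(L) = -2 + L²
d(Q, C) = 4/(5*(-239 + 2*C)) (d(Q, C) = 4/(5*(-272 + ((C + C) + 33))) = 4/(5*(-272 + (2*C + 33))) = 4/(5*(-272 + (33 + 2*C))) = 4/(5*(-239 + 2*C)))
1/d(s, c(A)) = 1/(4/(5*(-239 + 2*(-2 + (-5)²)))) = 1/(4/(5*(-239 + 2*(-2 + 25)))) = 1/(4/(5*(-239 + 2*23))) = 1/(4/(5*(-239 + 46))) = 1/((⅘)/(-193)) = 1/((⅘)*(-1/193)) = 1/(-4/965) = -965/4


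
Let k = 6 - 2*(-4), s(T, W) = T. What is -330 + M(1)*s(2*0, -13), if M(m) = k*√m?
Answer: -330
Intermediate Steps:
k = 14 (k = 6 + 8 = 14)
M(m) = 14*√m
-330 + M(1)*s(2*0, -13) = -330 + (14*√1)*(2*0) = -330 + (14*1)*0 = -330 + 14*0 = -330 + 0 = -330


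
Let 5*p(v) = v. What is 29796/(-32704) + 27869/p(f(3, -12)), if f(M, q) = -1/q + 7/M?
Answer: 471420711/8176 ≈ 57659.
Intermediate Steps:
p(v) = v/5
29796/(-32704) + 27869/p(f(3, -12)) = 29796/(-32704) + 27869/(((-1/(-12) + 7/3)/5)) = 29796*(-1/32704) + 27869/(((-1*(-1/12) + 7*(⅓))/5)) = -7449/8176 + 27869/(((1/12 + 7/3)/5)) = -7449/8176 + 27869/(((⅕)*(29/12))) = -7449/8176 + 27869/(29/60) = -7449/8176 + 27869*(60/29) = -7449/8176 + 57660 = 471420711/8176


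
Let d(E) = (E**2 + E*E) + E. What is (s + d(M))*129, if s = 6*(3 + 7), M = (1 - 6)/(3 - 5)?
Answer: 9675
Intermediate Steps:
M = 5/2 (M = -5/(-2) = -5*(-1/2) = 5/2 ≈ 2.5000)
d(E) = E + 2*E**2 (d(E) = (E**2 + E**2) + E = 2*E**2 + E = E + 2*E**2)
s = 60 (s = 6*10 = 60)
(s + d(M))*129 = (60 + 5*(1 + 2*(5/2))/2)*129 = (60 + 5*(1 + 5)/2)*129 = (60 + (5/2)*6)*129 = (60 + 15)*129 = 75*129 = 9675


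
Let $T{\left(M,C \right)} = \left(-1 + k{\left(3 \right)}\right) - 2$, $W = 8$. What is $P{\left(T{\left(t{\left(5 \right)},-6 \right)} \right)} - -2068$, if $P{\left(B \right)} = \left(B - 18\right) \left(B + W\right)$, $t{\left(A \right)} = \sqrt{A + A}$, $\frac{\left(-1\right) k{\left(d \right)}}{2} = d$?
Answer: $2095$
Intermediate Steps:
$k{\left(d \right)} = - 2 d$
$t{\left(A \right)} = \sqrt{2} \sqrt{A}$ ($t{\left(A \right)} = \sqrt{2 A} = \sqrt{2} \sqrt{A}$)
$T{\left(M,C \right)} = -9$ ($T{\left(M,C \right)} = \left(-1 - 6\right) - 2 = -7 - 2 = -9$)
$P{\left(B \right)} = \left(-18 + B\right) \left(8 + B\right)$ ($P{\left(B \right)} = \left(B - 18\right) \left(B + 8\right) = \left(-18 + B\right) \left(8 + B\right)$)
$P{\left(T{\left(t{\left(5 \right)},-6 \right)} \right)} - -2068 = \left(-144 + \left(-9\right)^{2} - -90\right) - -2068 = \left(-144 + 81 + 90\right) + 2068 = 27 + 2068 = 2095$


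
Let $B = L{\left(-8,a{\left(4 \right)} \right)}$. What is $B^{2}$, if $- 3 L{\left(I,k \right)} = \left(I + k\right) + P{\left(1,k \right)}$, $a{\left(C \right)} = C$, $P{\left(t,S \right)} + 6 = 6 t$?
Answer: $\frac{16}{9} \approx 1.7778$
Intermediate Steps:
$P{\left(t,S \right)} = -6 + 6 t$
$L{\left(I,k \right)} = - \frac{I}{3} - \frac{k}{3}$ ($L{\left(I,k \right)} = - \frac{\left(I + k\right) + \left(-6 + 6 \cdot 1\right)}{3} = - \frac{\left(I + k\right) + \left(-6 + 6\right)}{3} = - \frac{\left(I + k\right) + 0}{3} = - \frac{I + k}{3} = - \frac{I}{3} - \frac{k}{3}$)
$B = \frac{4}{3}$ ($B = \left(- \frac{1}{3}\right) \left(-8\right) - \frac{4}{3} = \frac{8}{3} - \frac{4}{3} = \frac{4}{3} \approx 1.3333$)
$B^{2} = \left(\frac{4}{3}\right)^{2} = \frac{16}{9}$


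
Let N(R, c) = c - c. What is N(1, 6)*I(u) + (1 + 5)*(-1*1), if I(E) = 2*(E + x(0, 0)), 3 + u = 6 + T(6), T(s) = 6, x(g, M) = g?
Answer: -6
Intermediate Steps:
N(R, c) = 0
u = 9 (u = -3 + (6 + 6) = -3 + 12 = 9)
I(E) = 2*E (I(E) = 2*(E + 0) = 2*E)
N(1, 6)*I(u) + (1 + 5)*(-1*1) = 0*(2*9) + (1 + 5)*(-1*1) = 0*18 + 6*(-1) = 0 - 6 = -6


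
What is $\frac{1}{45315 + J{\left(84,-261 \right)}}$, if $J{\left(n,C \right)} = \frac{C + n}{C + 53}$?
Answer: $\frac{208}{9425697} \approx 2.2067 \cdot 10^{-5}$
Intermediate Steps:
$J{\left(n,C \right)} = \frac{C + n}{53 + C}$
$\frac{1}{45315 + J{\left(84,-261 \right)}} = \frac{1}{45315 + \frac{-261 + 84}{53 - 261}} = \frac{1}{45315 + \frac{1}{-208} \left(-177\right)} = \frac{1}{45315 - - \frac{177}{208}} = \frac{1}{45315 + \frac{177}{208}} = \frac{1}{\frac{9425697}{208}} = \frac{208}{9425697}$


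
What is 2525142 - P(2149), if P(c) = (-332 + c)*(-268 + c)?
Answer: -892635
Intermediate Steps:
2525142 - P(2149) = 2525142 - (88976 + 2149² - 600*2149) = 2525142 - (88976 + 4618201 - 1289400) = 2525142 - 1*3417777 = 2525142 - 3417777 = -892635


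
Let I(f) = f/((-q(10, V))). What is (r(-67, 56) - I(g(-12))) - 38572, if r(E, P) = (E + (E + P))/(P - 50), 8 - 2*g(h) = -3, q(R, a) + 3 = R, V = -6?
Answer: -540179/14 ≈ -38584.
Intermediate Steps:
q(R, a) = -3 + R
g(h) = 11/2 (g(h) = 4 - ½*(-3) = 4 + 3/2 = 11/2)
r(E, P) = (P + 2*E)/(-50 + P)
I(f) = -f/7 (I(f) = f/((-(-3 + 10))) = f/((-1*7)) = f/(-7) = f*(-⅐) = -f/7)
(r(-67, 56) - I(g(-12))) - 38572 = ((56 + 2*(-67))/(-50 + 56) - (-1)*11/(7*2)) - 38572 = ((56 - 134)/6 - 1*(-11/14)) - 38572 = ((⅙)*(-78) + 11/14) - 38572 = (-13 + 11/14) - 38572 = -171/14 - 38572 = -540179/14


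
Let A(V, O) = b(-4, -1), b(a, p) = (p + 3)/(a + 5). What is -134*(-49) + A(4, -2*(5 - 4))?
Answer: 6568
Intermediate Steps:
b(a, p) = (3 + p)/(5 + a)
A(V, O) = 2 (A(V, O) = (3 - 1)/(5 - 4) = 2/1 = 1*2 = 2)
-134*(-49) + A(4, -2*(5 - 4)) = -134*(-49) + 2 = 6566 + 2 = 6568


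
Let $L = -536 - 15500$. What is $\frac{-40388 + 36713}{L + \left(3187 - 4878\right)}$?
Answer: $\frac{1225}{5909} \approx 0.20731$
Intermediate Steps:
$L = -16036$ ($L = -536 - 15500 = -16036$)
$\frac{-40388 + 36713}{L + \left(3187 - 4878\right)} = \frac{-40388 + 36713}{-16036 + \left(3187 - 4878\right)} = - \frac{3675}{-16036 + \left(3187 - 4878\right)} = - \frac{3675}{-16036 - 1691} = - \frac{3675}{-17727} = \left(-3675\right) \left(- \frac{1}{17727}\right) = \frac{1225}{5909}$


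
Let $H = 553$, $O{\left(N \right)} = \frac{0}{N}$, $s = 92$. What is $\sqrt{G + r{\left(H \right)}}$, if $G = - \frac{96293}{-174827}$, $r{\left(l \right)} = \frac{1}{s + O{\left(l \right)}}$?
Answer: $\frac{\sqrt{36325031152443}}{8042042} \approx 0.74944$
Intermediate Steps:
$O{\left(N \right)} = 0$
$r{\left(l \right)} = \frac{1}{92}$ ($r{\left(l \right)} = \frac{1}{92 + 0} = \frac{1}{92}$)
$G = \frac{96293}{174827}$ ($G = \left(-96293\right) \left(- \frac{1}{174827}\right) = \frac{96293}{174827} \approx 0.55079$)
$\sqrt{G + r{\left(H \right)}} = \sqrt{\frac{96293}{174827} + \frac{1}{92}} = \sqrt{\frac{9033783}{16084084}} = \frac{\sqrt{36325031152443}}{8042042}$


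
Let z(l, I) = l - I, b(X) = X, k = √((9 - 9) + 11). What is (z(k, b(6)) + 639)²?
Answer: (633 + √11)² ≈ 4.0490e+5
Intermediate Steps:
k = √11 (k = √(0 + 11) = √11 ≈ 3.3166)
(z(k, b(6)) + 639)² = ((√11 - 1*6) + 639)² = ((√11 - 6) + 639)² = ((-6 + √11) + 639)² = (633 + √11)²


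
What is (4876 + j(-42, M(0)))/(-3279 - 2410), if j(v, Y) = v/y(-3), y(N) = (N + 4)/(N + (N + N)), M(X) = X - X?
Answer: -5254/5689 ≈ -0.92354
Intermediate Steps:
M(X) = 0
y(N) = (4 + N)/(3*N) (y(N) = (4 + N)/(N + 2*N) = (4 + N)/((3*N)) = (4 + N)*(1/(3*N)) = (4 + N)/(3*N))
j(v, Y) = -9*v (j(v, Y) = v/(((⅓)*(4 - 3)/(-3))) = v/(((⅓)*(-⅓)*1)) = v/(-⅑) = v*(-9) = -9*v)
(4876 + j(-42, M(0)))/(-3279 - 2410) = (4876 - 9*(-42))/(-3279 - 2410) = (4876 + 378)/(-5689) = 5254*(-1/5689) = -5254/5689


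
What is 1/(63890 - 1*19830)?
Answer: 1/44060 ≈ 2.2696e-5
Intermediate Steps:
1/(63890 - 1*19830) = 1/(63890 - 19830) = 1/44060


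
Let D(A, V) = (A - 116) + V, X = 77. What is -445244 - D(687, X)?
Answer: -445892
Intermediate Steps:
D(A, V) = -116 + A + V (D(A, V) = (-116 + A) + V = -116 + A + V)
-445244 - D(687, X) = -445244 - (-116 + 687 + 77) = -445244 - 1*648 = -445244 - 648 = -445892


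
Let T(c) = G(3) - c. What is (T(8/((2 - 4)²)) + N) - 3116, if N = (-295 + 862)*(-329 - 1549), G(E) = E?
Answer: -1067941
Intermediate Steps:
N = -1064826 (N = 567*(-1878) = -1064826)
T(c) = 3 - c
(T(8/((2 - 4)²)) + N) - 3116 = ((3 - 8/((2 - 4)²)) - 1064826) - 3116 = ((3 - 8/((-2)²)) - 1064826) - 3116 = ((3 - 8/4) - 1064826) - 3116 = ((3 - 1*2) - 1064826) - 3116 = ((3 - 2) - 1064826) - 3116 = (1 - 1064826) - 3116 = -1064825 - 3116 = -1067941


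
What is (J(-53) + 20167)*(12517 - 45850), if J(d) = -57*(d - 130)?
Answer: -1019923134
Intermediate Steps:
J(d) = 7410 - 57*d (J(d) = -57*(-130 + d) = 7410 - 57*d)
(J(-53) + 20167)*(12517 - 45850) = ((7410 - 57*(-53)) + 20167)*(12517 - 45850) = ((7410 + 3021) + 20167)*(-33333) = (10431 + 20167)*(-33333) = 30598*(-33333) = -1019923134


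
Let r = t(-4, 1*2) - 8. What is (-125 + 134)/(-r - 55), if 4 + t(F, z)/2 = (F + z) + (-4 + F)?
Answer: -9/19 ≈ -0.47368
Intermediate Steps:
t(F, z) = -16 + 2*z + 4*F (t(F, z) = -8 + 2*((F + z) + (-4 + F)) = -8 + 2*(-4 + z + 2*F) = -8 + (-8 + 2*z + 4*F) = -16 + 2*z + 4*F)
r = -36 (r = (-16 + 2*(1*2) + 4*(-4)) - 8 = (-16 + 2*2 - 16) - 8 = (-16 + 4 - 16) - 8 = -28 - 8 = -36)
(-125 + 134)/(-r - 55) = (-125 + 134)/(-1*(-36) - 55) = 9/(36 - 55) = 9/(-19) = 9*(-1/19) = -9/19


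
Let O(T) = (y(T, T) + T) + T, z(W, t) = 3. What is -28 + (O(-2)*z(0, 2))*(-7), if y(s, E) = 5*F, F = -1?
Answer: 161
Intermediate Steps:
y(s, E) = -5 (y(s, E) = 5*(-1) = -5)
O(T) = -5 + 2*T (O(T) = (-5 + T) + T = -5 + 2*T)
-28 + (O(-2)*z(0, 2))*(-7) = -28 + ((-5 + 2*(-2))*3)*(-7) = -28 + ((-5 - 4)*3)*(-7) = -28 - 9*3*(-7) = -28 - 27*(-7) = -28 + 189 = 161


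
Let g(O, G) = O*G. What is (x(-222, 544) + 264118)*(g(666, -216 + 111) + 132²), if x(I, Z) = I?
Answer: -13856123376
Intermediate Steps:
g(O, G) = G*O
(x(-222, 544) + 264118)*(g(666, -216 + 111) + 132²) = (-222 + 264118)*((-216 + 111)*666 + 132²) = 263896*(-105*666 + 17424) = 263896*(-69930 + 17424) = 263896*(-52506) = -13856123376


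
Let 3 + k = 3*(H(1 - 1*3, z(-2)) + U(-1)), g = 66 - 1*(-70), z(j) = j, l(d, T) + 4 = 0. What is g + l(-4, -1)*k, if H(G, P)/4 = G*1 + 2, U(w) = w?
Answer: 160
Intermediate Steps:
l(d, T) = -4 (l(d, T) = -4 + 0 = -4)
g = 136 (g = 66 + 70 = 136)
H(G, P) = 8 + 4*G (H(G, P) = 4*(G*1 + 2) = 4*(G + 2) = 4*(2 + G) = 8 + 4*G)
k = -6 (k = -3 + 3*((8 + 4*(1 - 1*3)) - 1) = -3 + 3*((8 + 4*(1 - 3)) - 1) = -3 + 3*((8 + 4*(-2)) - 1) = -3 + 3*((8 - 8) - 1) = -3 + 3*(0 - 1) = -3 + 3*(-1) = -3 - 3 = -6)
g + l(-4, -1)*k = 136 - 4*(-6) = 136 + 24 = 160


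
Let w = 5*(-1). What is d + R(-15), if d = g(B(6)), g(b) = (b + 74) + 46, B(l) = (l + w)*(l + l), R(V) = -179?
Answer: -47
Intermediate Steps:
w = -5
B(l) = 2*l*(-5 + l) (B(l) = (l - 5)*(l + l) = (-5 + l)*(2*l) = 2*l*(-5 + l))
g(b) = 120 + b (g(b) = (74 + b) + 46 = 120 + b)
d = 132 (d = 120 + 2*6*(-5 + 6) = 120 + 2*6*1 = 120 + 12 = 132)
d + R(-15) = 132 - 179 = -47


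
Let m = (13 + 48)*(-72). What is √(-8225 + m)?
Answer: I*√12617 ≈ 112.33*I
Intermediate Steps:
m = -4392 (m = 61*(-72) = -4392)
√(-8225 + m) = √(-8225 - 4392) = √(-12617) = I*√12617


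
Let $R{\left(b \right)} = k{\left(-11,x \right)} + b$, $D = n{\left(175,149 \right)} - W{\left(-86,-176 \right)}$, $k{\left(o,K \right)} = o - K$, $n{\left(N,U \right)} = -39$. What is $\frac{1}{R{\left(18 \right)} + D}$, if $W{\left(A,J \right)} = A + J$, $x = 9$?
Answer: $\frac{1}{221} \approx 0.0045249$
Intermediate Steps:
$D = 223$ ($D = -39 - \left(-86 - 176\right) = -39 - -262 = -39 + 262 = 223$)
$R{\left(b \right)} = -20 + b$ ($R{\left(b \right)} = \left(-11 - 9\right) + b = -20 + b$)
$\frac{1}{R{\left(18 \right)} + D} = \frac{1}{\left(-20 + 18\right) + 223} = \frac{1}{-2 + 223} = \frac{1}{221}$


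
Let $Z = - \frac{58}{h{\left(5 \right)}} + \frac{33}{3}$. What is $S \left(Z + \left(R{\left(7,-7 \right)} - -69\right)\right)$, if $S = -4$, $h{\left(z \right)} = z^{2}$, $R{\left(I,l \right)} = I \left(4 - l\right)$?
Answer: $- \frac{15468}{25} \approx -618.72$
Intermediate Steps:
$Z = \frac{217}{25}$ ($Z = - \frac{58}{5^{2}} + \frac{33}{3} = - \frac{58}{25} + 33 \cdot \frac{1}{3} = \left(-58\right) \frac{1}{25} + 11 = - \frac{58}{25} + 11 = \frac{217}{25} \approx 8.68$)
$S \left(Z + \left(R{\left(7,-7 \right)} - -69\right)\right) = - 4 \left(\frac{217}{25} - \left(-69 - 7 \left(4 - -7\right)\right)\right) = - 4 \left(\frac{217}{25} + \left(7 \left(4 + 7\right) + 69\right)\right) = - 4 \left(\frac{217}{25} + \left(7 \cdot 11 + 69\right)\right) = - 4 \left(\frac{217}{25} + \left(77 + 69\right)\right) = - 4 \left(\frac{217}{25} + 146\right) = \left(-4\right) \frac{3867}{25} = - \frac{15468}{25}$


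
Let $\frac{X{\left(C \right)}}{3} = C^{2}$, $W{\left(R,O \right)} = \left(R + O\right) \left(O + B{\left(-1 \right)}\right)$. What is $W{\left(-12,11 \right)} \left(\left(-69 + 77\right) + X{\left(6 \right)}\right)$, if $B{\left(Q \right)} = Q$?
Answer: $-1160$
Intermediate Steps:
$W{\left(R,O \right)} = \left(-1 + O\right) \left(O + R\right)$ ($W{\left(R,O \right)} = \left(R + O\right) \left(O - 1\right) = \left(O + R\right) \left(-1 + O\right) = \left(-1 + O\right) \left(O + R\right)$)
$X{\left(C \right)} = 3 C^{2}$
$W{\left(-12,11 \right)} \left(\left(-69 + 77\right) + X{\left(6 \right)}\right) = \left(11^{2} - 11 - -12 + 11 \left(-12\right)\right) \left(\left(-69 + 77\right) + 3 \cdot 6^{2}\right) = \left(121 - 11 + 12 - 132\right) \left(8 + 3 \cdot 36\right) = - 10 \left(8 + 108\right) = \left(-10\right) 116 = -1160$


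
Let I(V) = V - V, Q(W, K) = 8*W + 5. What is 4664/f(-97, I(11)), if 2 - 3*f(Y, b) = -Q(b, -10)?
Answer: 13992/7 ≈ 1998.9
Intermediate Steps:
Q(W, K) = 5 + 8*W
I(V) = 0
f(Y, b) = 7/3 + 8*b/3 (f(Y, b) = 2/3 - (-1)*(5 + 8*b)/3 = 2/3 - (-5 - 8*b)/3 = 2/3 + (5/3 + 8*b/3) = 7/3 + 8*b/3)
4664/f(-97, I(11)) = 4664/(7/3 + (8/3)*0) = 4664/(7/3 + 0) = 4664/(7/3) = 4664*(3/7) = 13992/7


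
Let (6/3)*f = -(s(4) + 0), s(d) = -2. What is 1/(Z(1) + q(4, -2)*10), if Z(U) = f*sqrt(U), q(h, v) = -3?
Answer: -1/29 ≈ -0.034483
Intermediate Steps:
f = 1 (f = (-(-2 + 0))/2 = (-1*(-2))/2 = (1/2)*2 = 1)
Z(U) = sqrt(U) (Z(U) = 1*sqrt(U) = sqrt(U))
1/(Z(1) + q(4, -2)*10) = 1/(sqrt(1) - 3*10) = 1/(1 - 30) = 1/(-29) = -1/29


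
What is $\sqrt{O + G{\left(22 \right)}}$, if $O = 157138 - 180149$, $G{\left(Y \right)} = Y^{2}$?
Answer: $3 i \sqrt{2503} \approx 150.09 i$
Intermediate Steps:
$O = -23011$
$\sqrt{O + G{\left(22 \right)}} = \sqrt{-23011 + 22^{2}} = \sqrt{-23011 + 484} = \sqrt{-22527} = 3 i \sqrt{2503}$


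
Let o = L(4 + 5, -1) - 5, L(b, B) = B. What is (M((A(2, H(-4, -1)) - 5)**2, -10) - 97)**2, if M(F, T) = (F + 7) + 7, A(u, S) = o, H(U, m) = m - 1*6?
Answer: 1444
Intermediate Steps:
H(U, m) = -6 + m (H(U, m) = m - 6 = -6 + m)
o = -6 (o = -1 - 5 = -6)
A(u, S) = -6
M(F, T) = 14 + F (M(F, T) = (7 + F) + 7 = 14 + F)
(M((A(2, H(-4, -1)) - 5)**2, -10) - 97)**2 = ((14 + (-6 - 5)**2) - 97)**2 = ((14 + (-11)**2) - 97)**2 = ((14 + 121) - 97)**2 = (135 - 97)**2 = 38**2 = 1444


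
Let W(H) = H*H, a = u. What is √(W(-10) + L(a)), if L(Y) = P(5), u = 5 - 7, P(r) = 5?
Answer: √105 ≈ 10.247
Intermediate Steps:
u = -2
a = -2
L(Y) = 5
W(H) = H²
√(W(-10) + L(a)) = √((-10)² + 5) = √(100 + 5) = √105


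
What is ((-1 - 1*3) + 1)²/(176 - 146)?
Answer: 3/10 ≈ 0.30000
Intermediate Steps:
((-1 - 1*3) + 1)²/(176 - 146) = ((-1 - 3) + 1)²/30 = (-4 + 1)²/30 = (1/30)*(-3)² = (1/30)*9 = 3/10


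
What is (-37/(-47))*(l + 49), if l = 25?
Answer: 2738/47 ≈ 58.255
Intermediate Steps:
(-37/(-47))*(l + 49) = (-37/(-47))*(25 + 49) = -37*(-1/47)*74 = (37/47)*74 = 2738/47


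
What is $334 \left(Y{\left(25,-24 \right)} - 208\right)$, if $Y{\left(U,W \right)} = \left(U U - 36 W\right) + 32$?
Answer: $438542$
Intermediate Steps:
$Y{\left(U,W \right)} = 32 + U^{2} - 36 W$ ($Y{\left(U,W \right)} = \left(U^{2} - 36 W\right) + 32 = 32 + U^{2} - 36 W$)
$334 \left(Y{\left(25,-24 \right)} - 208\right) = 334 \left(\left(32 + 25^{2} - -864\right) - 208\right) = 334 \left(\left(32 + 625 + 864\right) - 208\right) = 334 \left(1521 - 208\right) = 334 \cdot 1313 = 438542$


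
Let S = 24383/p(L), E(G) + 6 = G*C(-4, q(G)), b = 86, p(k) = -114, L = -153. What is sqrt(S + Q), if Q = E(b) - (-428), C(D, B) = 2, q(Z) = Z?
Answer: sqrt(4939962)/114 ≈ 19.497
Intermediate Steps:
E(G) = -6 + 2*G (E(G) = -6 + G*2 = -6 + 2*G)
S = -24383/114 (S = 24383/(-114) = 24383*(-1/114) = -24383/114 ≈ -213.89)
Q = 594 (Q = (-6 + 2*86) - (-428) = (-6 + 172) - 1*(-428) = 166 + 428 = 594)
sqrt(S + Q) = sqrt(-24383/114 + 594) = sqrt(43333/114) = sqrt(4939962)/114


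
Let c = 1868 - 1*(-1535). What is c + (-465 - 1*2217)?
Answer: 721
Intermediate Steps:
c = 3403 (c = 1868 + 1535 = 3403)
c + (-465 - 1*2217) = 3403 + (-465 - 1*2217) = 3403 + (-465 - 2217) = 3403 - 2682 = 721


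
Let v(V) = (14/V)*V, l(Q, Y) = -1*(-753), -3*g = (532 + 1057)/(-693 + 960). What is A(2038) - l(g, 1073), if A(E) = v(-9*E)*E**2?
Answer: 58147463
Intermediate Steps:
g = -1589/801 (g = -(532 + 1057)/(3*(-693 + 960)) = -1589/(3*267) = -1/3*1589/267 = -1589/801 ≈ -1.9838)
l(Q, Y) = 753
v(V) = 14
A(E) = 14*E**2
A(2038) - l(g, 1073) = 14*2038**2 - 1*753 = 14*4153444 - 753 = 58148216 - 753 = 58147463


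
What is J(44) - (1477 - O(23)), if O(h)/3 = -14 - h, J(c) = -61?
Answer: -1649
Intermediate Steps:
O(h) = -42 - 3*h (O(h) = 3*(-14 - h) = -42 - 3*h)
J(44) - (1477 - O(23)) = -61 - (1477 - (-42 - 3*23)) = -61 - (1477 - (-42 - 69)) = -61 - (1477 - 1*(-111)) = -61 - (1477 + 111) = -61 - 1*1588 = -61 - 1588 = -1649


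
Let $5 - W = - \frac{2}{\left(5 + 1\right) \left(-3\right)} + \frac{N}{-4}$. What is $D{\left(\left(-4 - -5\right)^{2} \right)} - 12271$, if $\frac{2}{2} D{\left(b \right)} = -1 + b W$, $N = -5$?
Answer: $- \frac{441661}{36} \approx -12268.0$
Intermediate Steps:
$W = \frac{131}{36}$ ($W = 5 - \left(- \frac{2}{\left(5 + 1\right) \left(-3\right)} - \frac{5}{-4}\right) = 5 - \left(- \frac{2}{6 \left(-3\right)} - - \frac{5}{4}\right) = 5 - \left(- \frac{2}{-18} + \frac{5}{4}\right) = 5 - \left(\left(-2\right) \left(- \frac{1}{18}\right) + \frac{5}{4}\right) = 5 - \left(\frac{1}{9} + \frac{5}{4}\right) = 5 - \frac{49}{36} = \frac{131}{36} \approx 3.6389$)
$D{\left(b \right)} = -1 + \frac{131 b}{36}$ ($D{\left(b \right)} = -1 + b \frac{131}{36} = -1 + \frac{131 b}{36}$)
$D{\left(\left(-4 - -5\right)^{2} \right)} - 12271 = \left(-1 + \frac{131 \left(-4 - -5\right)^{2}}{36}\right) - 12271 = \left(-1 + \frac{131 \left(-4 + 5\right)^{2}}{36}\right) - 12271 = \left(-1 + \frac{131 \cdot 1^{2}}{36}\right) - 12271 = \left(-1 + \frac{131}{36} \cdot 1\right) - 12271 = \left(-1 + \frac{131}{36}\right) - 12271 = \frac{95}{36} - 12271 = - \frac{441661}{36}$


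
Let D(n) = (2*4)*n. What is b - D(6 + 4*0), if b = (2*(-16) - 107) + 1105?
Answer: 918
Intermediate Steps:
b = 966 (b = (-32 - 107) + 1105 = -139 + 1105 = 966)
D(n) = 8*n
b - D(6 + 4*0) = 966 - 8*(6 + 4*0) = 966 - 8*(6 + 0) = 966 - 8*6 = 966 - 1*48 = 966 - 48 = 918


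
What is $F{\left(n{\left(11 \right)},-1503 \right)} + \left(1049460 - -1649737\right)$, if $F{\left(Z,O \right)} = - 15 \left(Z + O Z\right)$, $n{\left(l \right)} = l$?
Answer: $2947027$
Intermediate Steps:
$F{\left(Z,O \right)} = - 15 Z - 15 O Z$
$F{\left(n{\left(11 \right)},-1503 \right)} + \left(1049460 - -1649737\right) = \left(-15\right) 11 \left(1 - 1503\right) + \left(1049460 - -1649737\right) = \left(-15\right) 11 \left(-1502\right) + \left(1049460 + 1649737\right) = 247830 + 2699197 = 2947027$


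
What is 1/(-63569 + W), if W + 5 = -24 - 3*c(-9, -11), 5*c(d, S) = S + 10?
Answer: -5/317987 ≈ -1.5724e-5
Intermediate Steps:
c(d, S) = 2 + S/5 (c(d, S) = (S + 10)/5 = (10 + S)/5 = 2 + S/5)
W = -142/5 (W = -5 + (-24 - 3*(2 + (1/5)*(-11))) = -5 + (-24 - 3*(2 - 11/5)) = -5 + (-24 - 3*(-1/5)) = -5 + (-24 + 3/5) = -5 - 117/5 = -142/5 ≈ -28.400)
1/(-63569 + W) = 1/(-63569 - 142/5) = 1/(-317987/5) = -5/317987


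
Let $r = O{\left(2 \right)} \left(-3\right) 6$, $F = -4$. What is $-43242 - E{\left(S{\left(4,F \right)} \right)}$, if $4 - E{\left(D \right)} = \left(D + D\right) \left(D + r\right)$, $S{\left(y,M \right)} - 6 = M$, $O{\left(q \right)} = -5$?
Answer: $-42878$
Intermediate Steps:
$S{\left(y,M \right)} = 6 + M$
$r = 90$ ($r = \left(-5\right) \left(-3\right) 6 = 15 \cdot 6 = 90$)
$E{\left(D \right)} = 4 - 2 D \left(90 + D\right)$ ($E{\left(D \right)} = 4 - \left(D + D\right) \left(D + 90\right) = 4 - 2 D \left(90 + D\right)$)
$-43242 - E{\left(S{\left(4,F \right)} \right)} = -43242 - \left(4 - 180 \left(6 - 4\right) - 2 \left(6 - 4\right)^{2}\right) = -43242 - \left(4 - 360 - 2 \cdot 2^{2}\right) = -43242 - \left(4 - 360 - 8\right) = -43242 - -364 = -43242 + 364 = -42878$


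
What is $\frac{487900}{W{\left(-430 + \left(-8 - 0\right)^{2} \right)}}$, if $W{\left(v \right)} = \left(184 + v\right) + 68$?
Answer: $- \frac{243950}{57} \approx -4279.8$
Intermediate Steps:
$W{\left(v \right)} = 252 + v$
$\frac{487900}{W{\left(-430 + \left(-8 - 0\right)^{2} \right)}} = \frac{487900}{252 - \left(430 - \left(-8 - 0\right)^{2}\right)} = \frac{487900}{252 - \left(430 - \left(-8 + 0\right)^{2}\right)} = \frac{487900}{252 - \left(430 - \left(-8\right)^{2}\right)} = \frac{487900}{252 + \left(-430 + 64\right)} = \frac{487900}{252 - 366} = \frac{487900}{-114} = 487900 \left(- \frac{1}{114}\right) = - \frac{243950}{57}$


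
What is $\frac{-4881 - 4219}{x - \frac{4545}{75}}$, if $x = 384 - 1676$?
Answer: $\frac{45500}{6763} \approx 6.7278$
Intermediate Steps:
$x = -1292$ ($x = 384 - 1676 = -1292$)
$\frac{-4881 - 4219}{x - \frac{4545}{75}} = \frac{-4881 - 4219}{-1292 - \frac{4545}{75}} = - \frac{9100}{-1292 - \frac{303}{5}} = - \frac{9100}{- \frac{6763}{5}} = \left(-9100\right) \left(- \frac{5}{6763}\right) = \frac{45500}{6763}$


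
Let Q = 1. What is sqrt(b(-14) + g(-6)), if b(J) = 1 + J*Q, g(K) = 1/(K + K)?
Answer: I*sqrt(471)/6 ≈ 3.6171*I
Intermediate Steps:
g(K) = 1/(2*K)
b(J) = 1 + J (b(J) = 1 + J*1 = 1 + J)
sqrt(b(-14) + g(-6)) = sqrt((1 - 14) + (1/2)/(-6)) = sqrt(-13 + (1/2)*(-1/6)) = sqrt(-13 - 1/12) = sqrt(-157/12) = I*sqrt(471)/6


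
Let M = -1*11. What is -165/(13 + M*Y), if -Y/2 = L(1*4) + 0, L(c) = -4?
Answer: 11/5 ≈ 2.2000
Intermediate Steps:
M = -11
Y = 8 (Y = -2*(-4 + 0) = -2*(-4) = 8)
-165/(13 + M*Y) = -165/(13 - 11*8) = -165/(13 - 88) = -165/(-75) = -165*(-1/75) = 11/5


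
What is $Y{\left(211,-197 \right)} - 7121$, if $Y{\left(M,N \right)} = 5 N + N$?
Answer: $-8303$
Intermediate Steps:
$Y{\left(M,N \right)} = 6 N$
$Y{\left(211,-197 \right)} - 7121 = 6 \left(-197\right) - 7121 = -1182 - 7121 = -8303$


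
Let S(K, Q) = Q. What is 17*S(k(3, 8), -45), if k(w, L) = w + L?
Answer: -765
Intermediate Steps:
k(w, L) = L + w
17*S(k(3, 8), -45) = 17*(-45) = -765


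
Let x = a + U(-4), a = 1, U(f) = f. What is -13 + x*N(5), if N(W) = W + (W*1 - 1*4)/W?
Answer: -143/5 ≈ -28.600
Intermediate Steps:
x = -3 (x = 1 - 4 = -3)
N(W) = W + (-4 + W)/W (N(W) = W + (W - 4)/W = W + (-4 + W)/W)
-13 + x*N(5) = -13 - 3*(1 + 5 - 4/5) = -13 - 3*(1 + 5 - 4*⅕) = -13 - 3*(1 + 5 - ⅘) = -13 - 3*26/5 = -13 - 78/5 = -143/5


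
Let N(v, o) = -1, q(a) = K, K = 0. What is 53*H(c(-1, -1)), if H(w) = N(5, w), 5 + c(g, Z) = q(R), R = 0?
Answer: -53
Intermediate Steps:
q(a) = 0
c(g, Z) = -5 (c(g, Z) = -5 + 0 = -5)
H(w) = -1
53*H(c(-1, -1)) = 53*(-1) = -53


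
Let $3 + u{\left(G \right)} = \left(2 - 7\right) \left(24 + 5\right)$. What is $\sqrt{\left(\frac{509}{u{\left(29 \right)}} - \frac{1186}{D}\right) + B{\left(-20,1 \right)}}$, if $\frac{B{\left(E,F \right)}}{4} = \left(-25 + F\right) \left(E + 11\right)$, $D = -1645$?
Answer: $\frac{\sqrt{12762639608495}}{121730} \approx 29.348$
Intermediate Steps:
$u{\left(G \right)} = -148$ ($u{\left(G \right)} = -3 + \left(2 - 7\right) \left(24 + 5\right) = -3 - 145 = -148$)
$B{\left(E,F \right)} = 4 \left(-25 + F\right) \left(11 + E\right)$ ($B{\left(E,F \right)} = 4 \left(-25 + F\right) \left(E + 11\right) = 4 \left(-25 + F\right) \left(11 + E\right)$)
$\sqrt{\left(\frac{509}{u{\left(29 \right)}} - \frac{1186}{D}\right) + B{\left(-20,1 \right)}} = \sqrt{\left(\frac{509}{-148} - \frac{1186}{-1645}\right) + \left(-1100 - -2000 + 44 \cdot 1 + 4 \left(-20\right) 1\right)} = \sqrt{\left(509 \left(- \frac{1}{148}\right) - - \frac{1186}{1645}\right) + \left(-1100 + 2000 + 44 - 80\right)} = \sqrt{\left(- \frac{509}{148} + \frac{1186}{1645}\right) + 864} = \sqrt{- \frac{661777}{243460} + 864} = \sqrt{\frac{209687663}{243460}} = \frac{\sqrt{12762639608495}}{121730}$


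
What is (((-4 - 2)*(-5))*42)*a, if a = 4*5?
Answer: 25200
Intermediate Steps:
a = 20
(((-4 - 2)*(-5))*42)*a = (((-4 - 2)*(-5))*42)*20 = (-6*(-5)*42)*20 = (30*42)*20 = 1260*20 = 25200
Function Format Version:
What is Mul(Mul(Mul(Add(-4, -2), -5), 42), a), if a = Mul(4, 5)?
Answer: 25200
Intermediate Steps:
a = 20
Mul(Mul(Mul(Add(-4, -2), -5), 42), a) = Mul(Mul(Mul(Add(-4, -2), -5), 42), 20) = Mul(Mul(Mul(-6, -5), 42), 20) = Mul(Mul(30, 42), 20) = Mul(1260, 20) = 25200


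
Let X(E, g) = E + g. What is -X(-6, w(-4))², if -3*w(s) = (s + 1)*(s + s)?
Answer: -196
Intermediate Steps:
w(s) = -2*s*(1 + s)/3 (w(s) = -(s + 1)*(s + s)/3 = -(1 + s)*2*s/3 = -2*s*(1 + s)/3)
-X(-6, w(-4))² = -(-6 - ⅔*(-4)*(1 - 4))² = -(-6 - ⅔*(-4)*(-3))² = -(-6 - 8)² = -1*(-14)² = -1*196 = -196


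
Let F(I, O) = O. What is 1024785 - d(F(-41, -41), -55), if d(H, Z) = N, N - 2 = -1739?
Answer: 1026522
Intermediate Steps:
N = -1737 (N = 2 - 1739 = -1737)
d(H, Z) = -1737
1024785 - d(F(-41, -41), -55) = 1024785 - 1*(-1737) = 1024785 + 1737 = 1026522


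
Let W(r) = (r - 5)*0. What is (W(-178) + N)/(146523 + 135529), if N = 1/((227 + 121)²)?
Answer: 1/34157625408 ≈ 2.9276e-11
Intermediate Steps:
N = 1/121104 (N = 1/(348²) = 1/121104 ≈ 8.2574e-6)
W(r) = 0 (W(r) = (-5 + r)*0 = 0)
(W(-178) + N)/(146523 + 135529) = (0 + 1/121104)/(146523 + 135529) = (1/121104)/282052 = (1/121104)*(1/282052) = 1/34157625408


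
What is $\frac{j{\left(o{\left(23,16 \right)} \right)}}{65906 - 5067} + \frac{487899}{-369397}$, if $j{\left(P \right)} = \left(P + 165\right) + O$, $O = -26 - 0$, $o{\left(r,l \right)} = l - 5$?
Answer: $- \frac{29627877711}{22473744083} \approx -1.3183$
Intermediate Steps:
$o{\left(r,l \right)} = -5 + l$ ($o{\left(r,l \right)} = l - 5 = -5 + l$)
$O = -26$ ($O = -26 + 0 = -26$)
$j{\left(P \right)} = 139 + P$ ($j{\left(P \right)} = \left(P + 165\right) - 26 = \left(165 + P\right) - 26 = 139 + P$)
$\frac{j{\left(o{\left(23,16 \right)} \right)}}{65906 - 5067} + \frac{487899}{-369397} = \frac{139 + \left(-5 + 16\right)}{65906 - 5067} + \frac{487899}{-369397} = \frac{139 + 11}{65906 - 5067} + 487899 \left(- \frac{1}{369397}\right) = \frac{150}{60839} - \frac{487899}{369397} = - \frac{29627877711}{22473744083}$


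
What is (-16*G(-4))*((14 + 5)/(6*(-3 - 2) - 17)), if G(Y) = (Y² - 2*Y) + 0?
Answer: 7296/47 ≈ 155.23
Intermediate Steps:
G(Y) = Y² - 2*Y
(-16*G(-4))*((14 + 5)/(6*(-3 - 2) - 17)) = (-(-64)*(-2 - 4))*((14 + 5)/(6*(-3 - 2) - 17)) = (-(-64)*(-6))*(19/(6*(-5) - 17)) = (-16*24)*(19/(-30 - 17)) = -7296/(-47) = -7296*(-1)/47 = -384*(-19/47) = 7296/47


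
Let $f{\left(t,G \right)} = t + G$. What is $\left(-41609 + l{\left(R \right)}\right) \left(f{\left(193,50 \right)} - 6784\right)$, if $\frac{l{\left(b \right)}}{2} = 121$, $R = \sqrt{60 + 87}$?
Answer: $270581547$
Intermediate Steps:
$f{\left(t,G \right)} = G + t$
$R = 7 \sqrt{3}$ ($R = \sqrt{147} = 7 \sqrt{3} \approx 12.124$)
$l{\left(b \right)} = 242$ ($l{\left(b \right)} = 2 \cdot 121 = 242$)
$\left(-41609 + l{\left(R \right)}\right) \left(f{\left(193,50 \right)} - 6784\right) = \left(-41609 + 242\right) \left(\left(50 + 193\right) - 6784\right) = - 41367 \left(243 - 6784\right) = \left(-41367\right) \left(-6541\right) = 270581547$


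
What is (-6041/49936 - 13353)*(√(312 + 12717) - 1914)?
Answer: 638128986693/24968 - 666801449*√13029/49936 ≈ 2.4034e+7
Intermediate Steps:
(-6041/49936 - 13353)*(√(312 + 12717) - 1914) = (-6041*1/49936 - 13353)*(√13029 - 1914) = (-6041/49936 - 13353)*(-1914 + √13029) = -666801449*(-1914 + √13029)/49936 = 638128986693/24968 - 666801449*√13029/49936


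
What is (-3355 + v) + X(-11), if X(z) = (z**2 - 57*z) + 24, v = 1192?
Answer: -1391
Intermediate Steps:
X(z) = 24 + z**2 - 57*z
(-3355 + v) + X(-11) = (-3355 + 1192) + (24 + (-11)**2 - 57*(-11)) = -2163 + (24 + 121 + 627) = -2163 + 772 = -1391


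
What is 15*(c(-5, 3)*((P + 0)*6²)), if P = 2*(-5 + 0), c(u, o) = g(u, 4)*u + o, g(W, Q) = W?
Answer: -151200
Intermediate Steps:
c(u, o) = o + u² (c(u, o) = u*u + o = u² + o = o + u²)
P = -10 (P = 2*(-5) = -10)
15*(c(-5, 3)*((P + 0)*6²)) = 15*((3 + (-5)²)*((-10 + 0)*6²)) = 15*((3 + 25)*(-10*36)) = 15*(28*(-360)) = 15*(-10080) = -151200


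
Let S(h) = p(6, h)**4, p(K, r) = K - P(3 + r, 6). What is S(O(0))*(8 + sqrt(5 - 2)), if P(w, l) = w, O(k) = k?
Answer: 648 + 81*sqrt(3) ≈ 788.30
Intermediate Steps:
p(K, r) = -3 + K - r (p(K, r) = K - (3 + r) = K + (-3 - r) = -3 + K - r)
S(h) = (3 - h)**4 (S(h) = (-3 + 6 - h)**4 = (3 - h)**4)
S(O(0))*(8 + sqrt(5 - 2)) = (-3 + 0)**4*(8 + sqrt(5 - 2)) = (-3)**4*(8 + sqrt(3)) = 81*(8 + sqrt(3)) = 648 + 81*sqrt(3)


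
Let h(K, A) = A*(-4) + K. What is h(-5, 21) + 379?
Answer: 290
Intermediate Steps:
h(K, A) = K - 4*A (h(K, A) = -4*A + K = K - 4*A)
h(-5, 21) + 379 = (-5 - 4*21) + 379 = (-5 - 84) + 379 = -89 + 379 = 290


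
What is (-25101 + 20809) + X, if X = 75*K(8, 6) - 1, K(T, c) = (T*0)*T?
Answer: -4293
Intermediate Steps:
K(T, c) = 0 (K(T, c) = 0*T = 0)
X = -1 (X = 75*0 - 1 = 0 - 1 = -1)
(-25101 + 20809) + X = (-25101 + 20809) - 1 = -4292 - 1 = -4293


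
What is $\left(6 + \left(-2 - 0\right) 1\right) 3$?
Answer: $12$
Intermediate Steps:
$\left(6 + \left(-2 - 0\right) 1\right) 3 = \left(6 + \left(-2 + 0\right) 1\right) 3 = \left(6 - 2\right) 3 = 4 \cdot 3 = 12$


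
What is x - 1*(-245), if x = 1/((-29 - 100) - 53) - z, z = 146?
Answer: 18017/182 ≈ 98.995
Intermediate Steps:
x = -26573/182 (x = 1/((-29 - 100) - 53) - 1*146 = 1/(-129 - 53) - 146 = 1/(-182) - 146 = -1/182 - 146 = -26573/182 ≈ -146.01)
x - 1*(-245) = -26573/182 - 1*(-245) = -26573/182 + 245 = 18017/182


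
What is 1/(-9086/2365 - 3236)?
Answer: -215/696566 ≈ -0.00030866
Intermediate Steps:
1/(-9086/2365 - 3236) = 1/(-9086*1/2365 - 3236) = 1/(-826/215 - 3236) = 1/(-696566/215) = -215/696566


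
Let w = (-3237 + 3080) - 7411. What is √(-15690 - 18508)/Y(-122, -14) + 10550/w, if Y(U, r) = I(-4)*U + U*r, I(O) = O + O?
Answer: -5275/3784 + I*√34198/2684 ≈ -1.394 + 0.0689*I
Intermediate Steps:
I(O) = 2*O
w = -7568 (w = -157 - 7411 = -7568)
Y(U, r) = -8*U + U*r (Y(U, r) = (2*(-4))*U + U*r = -8*U + U*r)
√(-15690 - 18508)/Y(-122, -14) + 10550/w = √(-15690 - 18508)/((-122*(-8 - 14))) + 10550/(-7568) = √(-34198)/((-122*(-22))) + 10550*(-1/7568) = (I*√34198)/2684 - 5275/3784 = (I*√34198)*(1/2684) - 5275/3784 = I*√34198/2684 - 5275/3784 = -5275/3784 + I*√34198/2684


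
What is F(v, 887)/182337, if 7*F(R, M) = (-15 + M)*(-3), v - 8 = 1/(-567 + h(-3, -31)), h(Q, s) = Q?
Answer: -872/425453 ≈ -0.0020496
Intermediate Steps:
v = 4559/570 (v = 8 + 1/(-567 - 3) = 8 + 1/(-570) = 8 - 1/570 = 4559/570 ≈ 7.9982)
F(R, M) = 45/7 - 3*M/7 (F(R, M) = ((-15 + M)*(-3))/7 = (45 - 3*M)/7 = 45/7 - 3*M/7)
F(v, 887)/182337 = (45/7 - 3/7*887)/182337 = (45/7 - 2661/7)*(1/182337) = -2616/7*1/182337 = -872/425453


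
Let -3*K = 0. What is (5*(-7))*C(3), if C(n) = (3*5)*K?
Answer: 0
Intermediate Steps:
K = 0 (K = -⅓*0 = 0)
C(n) = 0 (C(n) = (3*5)*0 = 15*0 = 0)
(5*(-7))*C(3) = (5*(-7))*0 = -35*0 = 0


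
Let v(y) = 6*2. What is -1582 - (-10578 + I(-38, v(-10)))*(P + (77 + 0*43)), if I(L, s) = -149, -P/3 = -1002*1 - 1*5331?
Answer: 204626670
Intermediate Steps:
P = 18999 (P = -3*(-1002*1 - 1*5331) = -3*(-1002 - 5331) = -3*(-6333) = 18999)
v(y) = 12
-1582 - (-10578 + I(-38, v(-10)))*(P + (77 + 0*43)) = -1582 - (-10578 - 149)*(18999 + (77 + 0*43)) = -1582 - (-10727)*(18999 + (77 + 0)) = -1582 - (-10727)*(18999 + 77) = -1582 - (-10727)*19076 = -1582 - 1*(-204628252) = -1582 + 204628252 = 204626670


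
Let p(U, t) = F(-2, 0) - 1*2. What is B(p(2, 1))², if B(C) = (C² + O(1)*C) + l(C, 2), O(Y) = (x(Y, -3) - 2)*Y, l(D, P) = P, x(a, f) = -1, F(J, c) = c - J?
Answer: 4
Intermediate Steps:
O(Y) = -3*Y (O(Y) = (-1 - 2)*Y = -3*Y)
p(U, t) = 0 (p(U, t) = (0 - 1*(-2)) - 1*2 = (0 + 2) - 2 = 2 - 2 = 0)
B(C) = 2 + C² - 3*C (B(C) = (C² + (-3*1)*C) + 2 = (C² - 3*C) + 2 = 2 + C² - 3*C)
B(p(2, 1))² = (2 + 0² - 3*0)² = (2 + 0 + 0)² = 2² = 4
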